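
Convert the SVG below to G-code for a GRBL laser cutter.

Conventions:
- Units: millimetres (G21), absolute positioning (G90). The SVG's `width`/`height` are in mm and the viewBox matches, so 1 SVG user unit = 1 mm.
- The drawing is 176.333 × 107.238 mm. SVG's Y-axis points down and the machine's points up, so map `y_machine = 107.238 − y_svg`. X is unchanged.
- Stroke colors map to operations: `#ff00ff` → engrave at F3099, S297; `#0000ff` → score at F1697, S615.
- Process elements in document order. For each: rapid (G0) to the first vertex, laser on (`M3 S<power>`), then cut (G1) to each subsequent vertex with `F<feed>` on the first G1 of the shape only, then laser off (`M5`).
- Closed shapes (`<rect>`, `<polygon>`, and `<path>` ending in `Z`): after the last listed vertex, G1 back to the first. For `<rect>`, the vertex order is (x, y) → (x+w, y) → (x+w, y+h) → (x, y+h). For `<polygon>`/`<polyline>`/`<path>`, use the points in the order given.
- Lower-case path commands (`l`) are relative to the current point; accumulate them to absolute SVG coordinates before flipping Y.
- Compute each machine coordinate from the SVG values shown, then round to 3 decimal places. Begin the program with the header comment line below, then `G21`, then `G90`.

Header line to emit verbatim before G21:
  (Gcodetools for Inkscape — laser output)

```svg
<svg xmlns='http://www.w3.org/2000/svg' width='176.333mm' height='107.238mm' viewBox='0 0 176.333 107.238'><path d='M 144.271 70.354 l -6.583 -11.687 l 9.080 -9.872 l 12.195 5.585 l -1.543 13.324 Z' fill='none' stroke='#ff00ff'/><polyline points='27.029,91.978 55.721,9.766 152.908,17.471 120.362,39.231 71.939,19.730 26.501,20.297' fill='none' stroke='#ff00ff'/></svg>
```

(Gcodetools for Inkscape — laser output)
G21
G90
G0 X144.271 Y36.884
M3 S297
G1 X137.688 Y48.571 F3099
G1 X146.768 Y58.443
G1 X158.963 Y52.858
G1 X157.420 Y39.534
G1 X144.271 Y36.884
M5
G0 X27.029 Y15.260
M3 S297
G1 X55.721 Y97.472 F3099
G1 X152.908 Y89.767
G1 X120.362 Y68.007
G1 X71.939 Y87.508
G1 X26.501 Y86.941
M5

Since the viewBox matches the mm dimensions, user units are millimetres directly. The only transform is the Y-flip y_m = 107.238 − y_svg.

Shape 1 is a regular polygon drawn with `<path>`. Its stroke #ff00ff means engrave at S297, F3099. After flipping Y the toolpath is (144.271,36.884) → (137.688,48.571) → (146.768,58.443) → (158.963,52.858) → (157.420,39.534) → (144.271,36.884), returning to the start.

Shape 2 is a open polyline drawn with `<polyline>`. Its stroke #ff00ff means engrave at S297, F3099. After flipping Y the toolpath is (27.029,15.260) → (55.721,97.472) → (152.908,89.767) → (120.362,68.007) → (71.939,87.508) → (26.501,86.941).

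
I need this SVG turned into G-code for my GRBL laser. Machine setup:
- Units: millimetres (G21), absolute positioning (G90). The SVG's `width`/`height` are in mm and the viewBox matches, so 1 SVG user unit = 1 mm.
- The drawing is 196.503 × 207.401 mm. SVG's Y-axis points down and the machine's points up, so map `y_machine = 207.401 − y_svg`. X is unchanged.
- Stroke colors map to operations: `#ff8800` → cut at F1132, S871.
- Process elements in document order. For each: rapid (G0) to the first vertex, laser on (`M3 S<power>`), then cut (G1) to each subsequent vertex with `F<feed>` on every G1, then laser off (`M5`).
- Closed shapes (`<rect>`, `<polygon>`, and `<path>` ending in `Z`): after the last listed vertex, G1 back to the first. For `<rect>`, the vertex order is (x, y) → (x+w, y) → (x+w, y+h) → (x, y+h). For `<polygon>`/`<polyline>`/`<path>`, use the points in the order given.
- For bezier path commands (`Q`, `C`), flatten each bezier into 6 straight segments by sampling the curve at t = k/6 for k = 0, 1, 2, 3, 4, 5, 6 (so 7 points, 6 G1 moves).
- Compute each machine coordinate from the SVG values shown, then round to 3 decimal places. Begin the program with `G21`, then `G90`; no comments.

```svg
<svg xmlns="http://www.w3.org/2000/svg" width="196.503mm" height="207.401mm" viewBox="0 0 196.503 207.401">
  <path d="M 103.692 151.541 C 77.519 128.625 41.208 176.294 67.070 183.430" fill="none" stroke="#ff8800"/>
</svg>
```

viewBox `0 0 196.503 207.401` with mm width/height → 1 unit = 1 mm. Flip: y_m = 207.401 − y_svg.

**Shape 1** — `<path>` cubic bezier, stroke `#ff8800` → cut (S871, F1132). Control points (SVG): P0=(103.692,151.541), P1=(77.519,128.625), P2=(41.208,176.294), P3=(67.070,183.430); sampled at t=k/6. Machine vertices: (103.692,55.860) → (90.095,61.950) → (76.818,59.363) → (65.868,51.185) → (59.254,40.503) → (58.985,30.402) → (67.070,23.971). Open path.

G21
G90
G0 X103.692 Y55.860
M3 S871
G1 X90.095 Y61.950 F1132
G1 X76.818 Y59.363 F1132
G1 X65.868 Y51.185 F1132
G1 X59.254 Y40.503 F1132
G1 X58.985 Y30.402 F1132
G1 X67.070 Y23.971 F1132
M5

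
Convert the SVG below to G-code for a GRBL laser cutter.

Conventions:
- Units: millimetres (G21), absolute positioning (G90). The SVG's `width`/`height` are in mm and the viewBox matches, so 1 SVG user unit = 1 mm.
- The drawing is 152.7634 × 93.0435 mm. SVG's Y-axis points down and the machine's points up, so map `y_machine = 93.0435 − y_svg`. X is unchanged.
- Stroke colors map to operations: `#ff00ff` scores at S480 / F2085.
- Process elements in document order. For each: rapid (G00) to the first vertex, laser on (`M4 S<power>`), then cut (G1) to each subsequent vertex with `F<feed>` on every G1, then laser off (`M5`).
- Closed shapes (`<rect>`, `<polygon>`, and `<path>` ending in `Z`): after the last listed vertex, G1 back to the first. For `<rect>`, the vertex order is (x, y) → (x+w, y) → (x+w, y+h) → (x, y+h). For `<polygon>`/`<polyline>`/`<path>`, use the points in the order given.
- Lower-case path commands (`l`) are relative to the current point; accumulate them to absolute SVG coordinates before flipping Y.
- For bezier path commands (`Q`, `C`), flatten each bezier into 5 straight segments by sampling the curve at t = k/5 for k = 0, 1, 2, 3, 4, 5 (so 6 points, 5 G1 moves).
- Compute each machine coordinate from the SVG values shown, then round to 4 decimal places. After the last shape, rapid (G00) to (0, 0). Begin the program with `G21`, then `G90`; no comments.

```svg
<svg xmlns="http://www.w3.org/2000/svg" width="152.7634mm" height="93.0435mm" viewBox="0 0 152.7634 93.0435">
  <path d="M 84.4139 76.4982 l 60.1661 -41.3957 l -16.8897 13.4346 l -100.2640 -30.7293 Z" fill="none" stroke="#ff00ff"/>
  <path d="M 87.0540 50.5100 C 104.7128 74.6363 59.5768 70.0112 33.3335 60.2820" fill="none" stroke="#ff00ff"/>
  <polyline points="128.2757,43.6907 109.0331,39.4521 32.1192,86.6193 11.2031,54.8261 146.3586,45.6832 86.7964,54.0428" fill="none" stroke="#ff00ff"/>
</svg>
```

G21
G90
G00 X84.4139 Y16.5453
M4 S480
G1 X144.5800 Y57.9410 F2085
G1 X127.6903 Y44.5064 F2085
G1 X27.4263 Y75.2357 F2085
G1 X84.4139 Y16.5453 F2085
M5
G00 X87.0540 Y42.5335
M4 S480
G1 X90.7674 Y31.3187 F2085
G1 X83.3311 Y25.8692 F2085
G1 X68.6660 Y25.0499 F2085
G1 X50.6931 Y27.7257 F2085
G1 X33.3335 Y32.7615 F2085
M5
G00 X128.2757 Y49.3528
M4 S480
G1 X109.0331 Y53.5914 F2085
G1 X32.1192 Y6.4242 F2085
G1 X11.2031 Y38.2174 F2085
G1 X146.3586 Y47.3603 F2085
G1 X86.7964 Y39.0007 F2085
M5
G00 X0.0000 Y0.0000

viewBox `0 0 152.7634 93.0435` with mm width/height → 1 unit = 1 mm. Flip: y_m = 93.0435 − y_svg.

**Shape 1** — `<path>` closed polygon, stroke `#ff00ff` → score (S480, F2085). Machine vertices: (84.4139,16.5453) → (144.5800,57.9410) → (127.6903,44.5064) → (27.4263,75.2357) → (84.4139,16.5453). Closed: final G1 returns to the first vertex.

**Shape 2** — `<path>` cubic bezier, stroke `#ff00ff` → score (S480, F2085). Control points (SVG): P0=(87.0540,50.5100), P1=(104.7128,74.6363), P2=(59.5768,70.0112), P3=(33.3335,60.2820); sampled at t=k/5. Machine vertices: (87.0540,42.5335) → (90.7674,31.3187) → (83.3311,25.8692) → (68.6660,25.0499) → (50.6931,27.7257) → (33.3335,32.7615). Open path.

**Shape 3** — `<polyline>` open polyline, stroke `#ff00ff` → score (S480, F2085). Machine vertices: (128.2757,49.3528) → (109.0331,53.5914) → (32.1192,6.4242) → (11.2031,38.2174) → (146.3586,47.3603) → (86.7964,39.0007). Open path.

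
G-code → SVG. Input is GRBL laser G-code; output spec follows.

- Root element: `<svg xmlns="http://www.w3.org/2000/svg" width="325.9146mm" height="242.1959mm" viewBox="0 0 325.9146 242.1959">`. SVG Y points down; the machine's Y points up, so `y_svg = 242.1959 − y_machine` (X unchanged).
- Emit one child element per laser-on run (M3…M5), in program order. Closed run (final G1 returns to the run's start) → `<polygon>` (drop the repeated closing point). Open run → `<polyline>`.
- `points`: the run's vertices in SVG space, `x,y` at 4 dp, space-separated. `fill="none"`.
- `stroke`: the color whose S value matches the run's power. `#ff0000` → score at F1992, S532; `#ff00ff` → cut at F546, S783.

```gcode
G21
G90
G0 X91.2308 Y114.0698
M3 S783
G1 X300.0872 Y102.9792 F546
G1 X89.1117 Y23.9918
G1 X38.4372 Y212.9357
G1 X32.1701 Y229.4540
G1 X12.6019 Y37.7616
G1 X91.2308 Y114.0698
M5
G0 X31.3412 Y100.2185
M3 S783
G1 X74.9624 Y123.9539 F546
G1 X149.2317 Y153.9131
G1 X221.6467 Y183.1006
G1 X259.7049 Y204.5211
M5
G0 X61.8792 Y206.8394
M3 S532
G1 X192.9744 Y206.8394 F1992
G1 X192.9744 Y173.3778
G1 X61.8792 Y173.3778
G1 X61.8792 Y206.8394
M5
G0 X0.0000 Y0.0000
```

<svg xmlns="http://www.w3.org/2000/svg" width="325.9146mm" height="242.1959mm" viewBox="0 0 325.9146 242.1959">
  <polygon points="91.2308,128.1261 300.0872,139.2167 89.1117,218.2041 38.4372,29.2602 32.1701,12.7419 12.6019,204.4343" fill="none" stroke="#ff00ff"/>
  <polyline points="31.3412,141.9774 74.9624,118.2420 149.2317,88.2828 221.6467,59.0953 259.7049,37.6748" fill="none" stroke="#ff00ff"/>
  <polygon points="61.8792,35.3565 192.9744,35.3565 192.9744,68.8181 61.8792,68.8181" fill="none" stroke="#ff0000"/>
</svg>

y_svg = 242.1959 − y_m.

[1] S783→`#ff00ff` (cut); closed run; points: 91.2308,128.1261 300.0872,139.2167 89.1117,218.2041 38.4372,29.2602 32.1701,12.7419 12.6019,204.4343

[2] S783→`#ff00ff` (cut); open run; points: 31.3412,141.9774 74.9624,118.2420 149.2317,88.2828 221.6467,59.0953 259.7049,37.6748

[3] S532→`#ff0000` (score); closed run; points: 61.8792,35.3565 192.9744,35.3565 192.9744,68.8181 61.8792,68.8181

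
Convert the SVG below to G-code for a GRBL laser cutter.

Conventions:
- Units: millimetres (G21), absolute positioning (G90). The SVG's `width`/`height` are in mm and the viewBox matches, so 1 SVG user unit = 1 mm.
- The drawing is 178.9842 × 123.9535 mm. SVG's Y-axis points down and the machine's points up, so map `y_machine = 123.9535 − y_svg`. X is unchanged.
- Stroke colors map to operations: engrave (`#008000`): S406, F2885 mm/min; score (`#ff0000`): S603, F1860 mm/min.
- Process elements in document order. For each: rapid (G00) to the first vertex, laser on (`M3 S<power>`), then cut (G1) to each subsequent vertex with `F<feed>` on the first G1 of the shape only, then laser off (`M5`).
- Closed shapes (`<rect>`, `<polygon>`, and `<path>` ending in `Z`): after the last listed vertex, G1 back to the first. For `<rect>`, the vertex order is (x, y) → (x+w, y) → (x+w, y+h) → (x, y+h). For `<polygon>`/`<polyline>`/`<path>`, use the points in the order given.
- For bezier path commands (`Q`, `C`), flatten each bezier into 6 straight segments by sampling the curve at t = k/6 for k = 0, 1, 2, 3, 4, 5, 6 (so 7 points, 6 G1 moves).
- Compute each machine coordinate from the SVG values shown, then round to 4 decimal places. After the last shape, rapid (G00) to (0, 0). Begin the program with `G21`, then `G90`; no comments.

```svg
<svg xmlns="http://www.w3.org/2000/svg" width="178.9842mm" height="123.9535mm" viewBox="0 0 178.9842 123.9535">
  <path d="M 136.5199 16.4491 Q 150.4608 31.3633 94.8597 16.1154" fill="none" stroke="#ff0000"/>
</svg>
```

G21
G90
G00 X136.5199 Y107.5044
M3 S603
G1 X139.2351 Y103.3708 F1860
G1 X138.0869 Y100.9129
G1 X133.0753 Y100.1307
G1 X124.2002 Y101.0242
G1 X111.4617 Y103.5933
G1 X94.8597 Y107.8381
M5
G00 X0.0000 Y0.0000

viewBox `0 0 178.9842 123.9535` with mm width/height → 1 unit = 1 mm. Flip: y_m = 123.9535 − y_svg.

**Shape 1** — `<path>` quadratic bezier, stroke `#ff0000` → score (S603, F1860). Control points (SVG): P0=(136.5199,16.4491), P1=(150.4608,31.3633), P2=(94.8597,16.1154); sampled at t=k/6. Machine vertices: (136.5199,107.5044) → (139.2351,103.3708) → (138.0869,100.9129) → (133.0753,100.1307) → (124.2002,101.0242) → (111.4617,103.5933) → (94.8597,107.8381). Open path.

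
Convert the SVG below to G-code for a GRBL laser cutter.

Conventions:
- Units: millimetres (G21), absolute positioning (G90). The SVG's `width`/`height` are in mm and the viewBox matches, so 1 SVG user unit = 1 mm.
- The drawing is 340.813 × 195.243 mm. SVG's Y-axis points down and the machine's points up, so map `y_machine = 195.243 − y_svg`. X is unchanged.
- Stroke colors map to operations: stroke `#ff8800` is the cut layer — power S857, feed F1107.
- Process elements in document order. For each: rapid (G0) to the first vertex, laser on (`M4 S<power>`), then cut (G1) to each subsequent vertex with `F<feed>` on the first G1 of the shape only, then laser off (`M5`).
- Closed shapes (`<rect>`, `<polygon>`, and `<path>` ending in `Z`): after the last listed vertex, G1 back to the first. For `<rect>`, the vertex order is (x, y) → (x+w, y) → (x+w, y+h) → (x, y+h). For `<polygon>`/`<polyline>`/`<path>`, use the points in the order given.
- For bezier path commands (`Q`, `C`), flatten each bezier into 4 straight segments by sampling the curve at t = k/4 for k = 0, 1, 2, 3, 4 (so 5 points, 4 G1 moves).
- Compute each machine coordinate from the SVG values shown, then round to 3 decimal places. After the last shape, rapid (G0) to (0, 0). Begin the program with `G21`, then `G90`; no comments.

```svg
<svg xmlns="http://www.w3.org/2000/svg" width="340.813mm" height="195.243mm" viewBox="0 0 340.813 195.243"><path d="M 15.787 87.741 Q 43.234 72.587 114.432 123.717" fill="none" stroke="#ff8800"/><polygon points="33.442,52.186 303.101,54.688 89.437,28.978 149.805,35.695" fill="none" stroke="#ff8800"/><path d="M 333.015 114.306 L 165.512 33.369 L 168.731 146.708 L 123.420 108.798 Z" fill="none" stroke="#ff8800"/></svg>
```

Since the viewBox matches the mm dimensions, user units are millimetres directly. The only transform is the Y-flip y_m = 195.243 − y_svg.

Shape 1 is a quadratic bezier drawn with `<path>`. Its stroke #ff8800 means cut at S857, F1107. After flipping Y the toolpath is (15.787,107.502) → (32.245,110.936) → (54.172,106.085) → (81.567,92.948) → (114.432,71.526).

Shape 2 is a closed polygon drawn with `<polygon>`. Its stroke #ff8800 means cut at S857, F1107. After flipping Y the toolpath is (33.442,143.057) → (303.101,140.555) → (89.437,166.265) → (149.805,159.548) → (33.442,143.057), returning to the start.

Shape 3 is a closed polygon drawn with `<path>`. Its stroke #ff8800 means cut at S857, F1107. After flipping Y the toolpath is (333.015,80.937) → (165.512,161.874) → (168.731,48.535) → (123.420,86.445) → (333.015,80.937), returning to the start.

G21
G90
G0 X15.787 Y107.502
M4 S857
G1 X32.245 Y110.936 F1107
G1 X54.172 Y106.085
G1 X81.567 Y92.948
G1 X114.432 Y71.526
M5
G0 X33.442 Y143.057
M4 S857
G1 X303.101 Y140.555 F1107
G1 X89.437 Y166.265
G1 X149.805 Y159.548
G1 X33.442 Y143.057
M5
G0 X333.015 Y80.937
M4 S857
G1 X165.512 Y161.874 F1107
G1 X168.731 Y48.535
G1 X123.420 Y86.445
G1 X333.015 Y80.937
M5
G0 X0.000 Y0.000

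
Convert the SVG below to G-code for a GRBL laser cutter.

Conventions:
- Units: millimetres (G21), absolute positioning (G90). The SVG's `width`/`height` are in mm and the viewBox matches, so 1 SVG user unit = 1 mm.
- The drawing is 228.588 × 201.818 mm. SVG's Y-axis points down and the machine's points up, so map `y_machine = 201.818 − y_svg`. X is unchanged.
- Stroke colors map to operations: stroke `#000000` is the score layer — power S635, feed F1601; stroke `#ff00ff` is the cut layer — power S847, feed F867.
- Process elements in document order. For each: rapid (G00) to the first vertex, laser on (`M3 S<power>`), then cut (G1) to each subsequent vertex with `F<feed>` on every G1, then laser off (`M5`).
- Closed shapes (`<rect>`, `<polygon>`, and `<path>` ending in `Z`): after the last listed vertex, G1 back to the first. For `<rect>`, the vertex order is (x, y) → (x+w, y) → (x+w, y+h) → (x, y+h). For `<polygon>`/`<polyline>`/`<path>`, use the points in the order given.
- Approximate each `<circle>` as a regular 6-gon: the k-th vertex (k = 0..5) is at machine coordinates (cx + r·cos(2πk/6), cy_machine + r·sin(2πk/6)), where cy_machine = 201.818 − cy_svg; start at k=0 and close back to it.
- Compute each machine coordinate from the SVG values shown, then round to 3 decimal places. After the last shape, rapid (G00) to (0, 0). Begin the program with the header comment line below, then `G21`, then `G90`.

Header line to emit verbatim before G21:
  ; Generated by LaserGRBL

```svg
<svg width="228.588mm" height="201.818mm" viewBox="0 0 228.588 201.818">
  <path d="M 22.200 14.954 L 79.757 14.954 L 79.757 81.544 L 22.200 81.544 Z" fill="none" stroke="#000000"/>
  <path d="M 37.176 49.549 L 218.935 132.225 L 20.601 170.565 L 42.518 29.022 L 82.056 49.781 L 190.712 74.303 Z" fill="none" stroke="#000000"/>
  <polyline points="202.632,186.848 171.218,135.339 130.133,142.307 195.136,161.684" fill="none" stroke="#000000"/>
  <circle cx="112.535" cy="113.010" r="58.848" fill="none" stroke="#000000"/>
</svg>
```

; Generated by LaserGRBL
G21
G90
G00 X22.200 Y186.864
M3 S635
G1 X79.757 Y186.864 F1601
G1 X79.757 Y120.274 F1601
G1 X22.200 Y120.274 F1601
G1 X22.200 Y186.864 F1601
M5
G00 X37.176 Y152.269
M3 S635
G1 X218.935 Y69.593 F1601
G1 X20.601 Y31.253 F1601
G1 X42.518 Y172.796 F1601
G1 X82.056 Y152.037 F1601
G1 X190.712 Y127.515 F1601
G1 X37.176 Y152.269 F1601
M5
G00 X202.632 Y14.970
M3 S635
G1 X171.218 Y66.479 F1601
G1 X130.133 Y59.511 F1601
G1 X195.136 Y40.134 F1601
M5
G00 X171.383 Y88.808
M3 S635
G1 X141.959 Y139.772 F1601
G1 X83.111 Y139.772 F1601
G1 X53.687 Y88.808 F1601
G1 X83.111 Y37.844 F1601
G1 X141.959 Y37.844 F1601
G1 X171.383 Y88.808 F1601
M5
G00 X0.000 Y0.000

viewBox `0 0 228.588 201.818` with mm width/height → 1 unit = 1 mm. Flip: y_m = 201.818 − y_svg.

**Shape 1** — `<path>` rectangle, stroke `#000000` → score (S635, F1601). Machine vertices: (22.200,186.864) → (79.757,186.864) → (79.757,120.274) → (22.200,120.274) → (22.200,186.864). Closed: final G1 returns to the first vertex.

**Shape 2** — `<path>` closed polygon, stroke `#000000` → score (S635, F1601). Machine vertices: (37.176,152.269) → (218.935,69.593) → (20.601,31.253) → (42.518,172.796) → (82.056,152.037) → (190.712,127.515) → (37.176,152.269). Closed: final G1 returns to the first vertex.

**Shape 3** — `<polyline>` open polyline, stroke `#000000` → score (S635, F1601). Machine vertices: (202.632,14.970) → (171.218,66.479) → (130.133,59.511) → (195.136,40.134). Open path.

**Shape 4** — `<circle>` circle, stroke `#000000` → score (S635, F1601). Machine vertices: (171.383,88.808) → (141.959,139.772) → (83.111,139.772) → (53.687,88.808) → (83.111,37.844) → (141.959,37.844) → (171.383,88.808). Closed: final G1 returns to the first vertex.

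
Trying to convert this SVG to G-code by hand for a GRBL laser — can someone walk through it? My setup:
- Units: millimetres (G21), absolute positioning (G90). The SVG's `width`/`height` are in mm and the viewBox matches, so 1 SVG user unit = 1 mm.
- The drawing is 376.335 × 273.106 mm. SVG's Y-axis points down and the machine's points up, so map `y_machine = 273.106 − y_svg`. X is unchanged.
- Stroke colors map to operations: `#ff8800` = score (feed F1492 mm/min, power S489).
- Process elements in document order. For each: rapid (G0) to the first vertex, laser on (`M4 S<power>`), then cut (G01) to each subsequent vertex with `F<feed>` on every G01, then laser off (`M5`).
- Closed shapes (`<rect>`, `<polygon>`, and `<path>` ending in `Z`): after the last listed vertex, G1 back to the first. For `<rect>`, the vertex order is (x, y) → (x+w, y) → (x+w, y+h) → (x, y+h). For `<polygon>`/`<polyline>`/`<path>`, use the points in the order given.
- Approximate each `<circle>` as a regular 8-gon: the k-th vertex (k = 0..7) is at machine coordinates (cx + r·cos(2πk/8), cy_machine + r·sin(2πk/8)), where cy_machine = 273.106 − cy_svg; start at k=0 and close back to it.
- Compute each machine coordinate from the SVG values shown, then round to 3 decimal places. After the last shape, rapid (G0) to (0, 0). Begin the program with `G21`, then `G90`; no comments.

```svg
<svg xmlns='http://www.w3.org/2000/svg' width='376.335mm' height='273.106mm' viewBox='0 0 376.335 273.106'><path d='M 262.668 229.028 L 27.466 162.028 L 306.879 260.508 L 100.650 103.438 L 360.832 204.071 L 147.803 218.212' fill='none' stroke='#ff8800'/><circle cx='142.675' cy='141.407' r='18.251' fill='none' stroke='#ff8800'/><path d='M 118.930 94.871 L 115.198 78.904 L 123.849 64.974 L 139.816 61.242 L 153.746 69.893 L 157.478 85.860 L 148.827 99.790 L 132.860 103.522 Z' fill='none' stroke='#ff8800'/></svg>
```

1 u = 1 mm; y_m = 273.106 − y.

[1] `<path>` open polyline, #ff8800→score S489 F1492: (262.668,44.078) → (27.466,111.078) → (306.879,12.598) → (100.650,169.668) → (360.832,69.035) → (147.803,54.894)

[2] `<circle>` circle, #ff8800→score S489 F1492: (160.926,131.699) → (155.580,144.604) → (142.675,149.950) → (129.770,144.604) → (124.424,131.699) → (129.770,118.794) → (142.675,113.448) → (155.580,118.794) → (160.926,131.699) (closed)

[3] `<path>` regular polygon, #ff8800→score S489 F1492: (118.930,178.235) → (115.198,194.202) → (123.849,208.132) → (139.816,211.864) → (153.746,203.213) → (157.478,187.246) → (148.827,173.316) → (132.860,169.584) → (118.930,178.235) (closed)

G21
G90
G0 X262.668 Y44.078
M4 S489
G01 X27.466 Y111.078 F1492
G01 X306.879 Y12.598 F1492
G01 X100.650 Y169.668 F1492
G01 X360.832 Y69.035 F1492
G01 X147.803 Y54.894 F1492
M5
G0 X160.926 Y131.699
M4 S489
G01 X155.580 Y144.604 F1492
G01 X142.675 Y149.950 F1492
G01 X129.770 Y144.604 F1492
G01 X124.424 Y131.699 F1492
G01 X129.770 Y118.794 F1492
G01 X142.675 Y113.448 F1492
G01 X155.580 Y118.794 F1492
G01 X160.926 Y131.699 F1492
M5
G0 X118.930 Y178.235
M4 S489
G01 X115.198 Y194.202 F1492
G01 X123.849 Y208.132 F1492
G01 X139.816 Y211.864 F1492
G01 X153.746 Y203.213 F1492
G01 X157.478 Y187.246 F1492
G01 X148.827 Y173.316 F1492
G01 X132.860 Y169.584 F1492
G01 X118.930 Y178.235 F1492
M5
G0 X0.000 Y0.000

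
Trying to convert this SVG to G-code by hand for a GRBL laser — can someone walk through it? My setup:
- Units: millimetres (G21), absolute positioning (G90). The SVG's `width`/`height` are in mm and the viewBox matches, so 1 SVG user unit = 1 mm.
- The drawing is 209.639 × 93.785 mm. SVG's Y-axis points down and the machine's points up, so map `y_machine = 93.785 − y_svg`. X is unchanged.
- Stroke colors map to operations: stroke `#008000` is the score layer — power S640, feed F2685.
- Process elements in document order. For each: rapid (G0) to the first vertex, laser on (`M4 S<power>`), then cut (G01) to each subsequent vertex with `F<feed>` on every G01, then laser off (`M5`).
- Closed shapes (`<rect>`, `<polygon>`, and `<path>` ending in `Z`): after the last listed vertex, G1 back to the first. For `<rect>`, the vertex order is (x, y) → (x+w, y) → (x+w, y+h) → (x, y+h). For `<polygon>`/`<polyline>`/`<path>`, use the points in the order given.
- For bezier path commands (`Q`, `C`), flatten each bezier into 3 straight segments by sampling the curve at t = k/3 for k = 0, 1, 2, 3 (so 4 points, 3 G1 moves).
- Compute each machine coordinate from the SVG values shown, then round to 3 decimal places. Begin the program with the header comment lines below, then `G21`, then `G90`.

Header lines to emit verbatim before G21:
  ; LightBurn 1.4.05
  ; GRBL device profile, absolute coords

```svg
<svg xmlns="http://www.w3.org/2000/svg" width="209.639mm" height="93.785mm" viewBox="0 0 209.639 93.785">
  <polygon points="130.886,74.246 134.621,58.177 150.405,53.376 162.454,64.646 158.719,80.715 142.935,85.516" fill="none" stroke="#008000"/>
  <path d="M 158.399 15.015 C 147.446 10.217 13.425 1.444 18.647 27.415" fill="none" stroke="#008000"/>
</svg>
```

Since the viewBox matches the mm dimensions, user units are millimetres directly. The only transform is the Y-flip y_m = 93.785 − y_svg.

Shape 1 is a regular polygon drawn with `<polygon>`. Its stroke #008000 means score at S640, F2685. After flipping Y the toolpath is (130.886,19.539) → (134.621,35.608) → (150.405,40.409) → (162.454,29.139) → (158.719,13.070) → (142.935,8.269) → (130.886,19.539), returning to the start.

Shape 2 is a cubic bezier drawn with `<path>`. Its stroke #008000 means score at S640, F2685. After flipping Y the toolpath is (158.399,78.770) → (116.139,83.459) → (50.124,82.194) → (18.647,66.370).

; LightBurn 1.4.05
; GRBL device profile, absolute coords
G21
G90
G0 X130.886 Y19.539
M4 S640
G01 X134.621 Y35.608 F2685
G01 X150.405 Y40.409 F2685
G01 X162.454 Y29.139 F2685
G01 X158.719 Y13.070 F2685
G01 X142.935 Y8.269 F2685
G01 X130.886 Y19.539 F2685
M5
G0 X158.399 Y78.770
M4 S640
G01 X116.139 Y83.459 F2685
G01 X50.124 Y82.194 F2685
G01 X18.647 Y66.370 F2685
M5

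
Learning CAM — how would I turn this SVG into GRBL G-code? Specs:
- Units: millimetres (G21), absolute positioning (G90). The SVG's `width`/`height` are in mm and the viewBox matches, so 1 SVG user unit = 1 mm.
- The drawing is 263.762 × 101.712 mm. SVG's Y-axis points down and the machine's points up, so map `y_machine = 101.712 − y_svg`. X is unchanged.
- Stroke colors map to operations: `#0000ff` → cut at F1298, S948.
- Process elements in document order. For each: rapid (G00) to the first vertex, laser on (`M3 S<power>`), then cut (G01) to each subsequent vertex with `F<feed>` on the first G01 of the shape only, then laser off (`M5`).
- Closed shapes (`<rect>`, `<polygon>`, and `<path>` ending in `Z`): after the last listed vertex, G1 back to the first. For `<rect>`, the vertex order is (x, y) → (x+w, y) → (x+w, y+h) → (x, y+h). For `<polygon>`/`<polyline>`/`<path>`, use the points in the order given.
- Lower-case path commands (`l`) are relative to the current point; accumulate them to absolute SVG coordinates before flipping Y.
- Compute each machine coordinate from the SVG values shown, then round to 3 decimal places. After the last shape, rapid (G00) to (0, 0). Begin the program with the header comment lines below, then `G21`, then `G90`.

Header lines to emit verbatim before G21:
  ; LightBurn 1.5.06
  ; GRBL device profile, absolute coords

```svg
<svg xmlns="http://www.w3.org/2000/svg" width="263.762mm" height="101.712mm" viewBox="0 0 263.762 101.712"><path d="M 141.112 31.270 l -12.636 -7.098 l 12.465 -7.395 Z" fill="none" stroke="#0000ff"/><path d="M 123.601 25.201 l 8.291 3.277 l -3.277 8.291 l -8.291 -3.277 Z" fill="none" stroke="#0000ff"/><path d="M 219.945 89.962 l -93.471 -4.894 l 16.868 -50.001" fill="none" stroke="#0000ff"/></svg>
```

; LightBurn 1.5.06
; GRBL device profile, absolute coords
G21
G90
G00 X141.112 Y70.442
M3 S948
G01 X128.476 Y77.540 F1298
G01 X140.941 Y84.935
G01 X141.112 Y70.442
M5
G00 X123.601 Y76.511
M3 S948
G01 X131.892 Y73.234 F1298
G01 X128.615 Y64.943
G01 X120.324 Y68.220
G01 X123.601 Y76.511
M5
G00 X219.945 Y11.750
M3 S948
G01 X126.474 Y16.644 F1298
G01 X143.342 Y66.645
M5
G00 X0.000 Y0.000

Since the viewBox matches the mm dimensions, user units are millimetres directly. The only transform is the Y-flip y_m = 101.712 − y_svg.

Shape 1 is a regular polygon drawn with `<path>`. Its stroke #0000ff means cut at S948, F1298. After flipping Y the toolpath is (141.112,70.442) → (128.476,77.540) → (140.941,84.935) → (141.112,70.442), returning to the start.

Shape 2 is a regular polygon drawn with `<path>`. Its stroke #0000ff means cut at S948, F1298. After flipping Y the toolpath is (123.601,76.511) → (131.892,73.234) → (128.615,64.943) → (120.324,68.220) → (123.601,76.511), returning to the start.

Shape 3 is a open polyline drawn with `<path>`. Its stroke #0000ff means cut at S948, F1298. After flipping Y the toolpath is (219.945,11.750) → (126.474,16.644) → (143.342,66.645).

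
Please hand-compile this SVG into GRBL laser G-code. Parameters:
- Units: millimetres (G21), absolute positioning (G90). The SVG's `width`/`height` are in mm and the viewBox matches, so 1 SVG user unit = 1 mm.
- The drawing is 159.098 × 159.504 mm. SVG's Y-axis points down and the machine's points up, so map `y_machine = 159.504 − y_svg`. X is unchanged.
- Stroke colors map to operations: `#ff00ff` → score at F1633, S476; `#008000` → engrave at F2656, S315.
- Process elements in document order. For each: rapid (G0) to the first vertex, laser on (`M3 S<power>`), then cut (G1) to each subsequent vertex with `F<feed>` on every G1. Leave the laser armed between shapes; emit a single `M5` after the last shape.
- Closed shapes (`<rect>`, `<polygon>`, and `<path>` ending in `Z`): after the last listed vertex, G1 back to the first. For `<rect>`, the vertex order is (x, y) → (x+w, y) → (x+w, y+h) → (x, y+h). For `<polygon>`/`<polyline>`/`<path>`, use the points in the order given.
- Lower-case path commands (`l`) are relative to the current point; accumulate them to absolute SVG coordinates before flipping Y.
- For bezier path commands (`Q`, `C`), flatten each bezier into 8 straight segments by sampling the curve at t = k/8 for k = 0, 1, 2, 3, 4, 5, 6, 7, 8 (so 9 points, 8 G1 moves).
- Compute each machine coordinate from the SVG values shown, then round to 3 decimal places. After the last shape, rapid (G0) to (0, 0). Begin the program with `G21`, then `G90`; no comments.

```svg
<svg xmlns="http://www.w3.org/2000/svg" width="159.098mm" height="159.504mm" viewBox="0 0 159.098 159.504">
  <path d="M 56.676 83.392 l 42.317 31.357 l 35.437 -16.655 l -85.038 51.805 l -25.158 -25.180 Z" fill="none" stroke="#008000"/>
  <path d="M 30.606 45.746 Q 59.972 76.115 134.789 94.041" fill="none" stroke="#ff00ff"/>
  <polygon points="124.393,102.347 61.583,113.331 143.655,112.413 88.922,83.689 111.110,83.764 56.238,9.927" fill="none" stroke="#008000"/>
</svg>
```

G21
G90
G0 X56.676 Y76.112
M3 S315
G1 X98.993 Y44.755 F2656
G1 X134.430 Y61.410 F2656
G1 X49.392 Y9.605 F2656
G1 X24.234 Y34.785 F2656
G1 X56.676 Y76.112 F2656
G0 X30.606 Y113.758
M3 S476
G1 X38.658 Y106.360 F1633
G1 X48.130 Y99.351 F1633
G1 X59.022 Y92.731 F1633
G1 X71.335 Y86.500 F1633
G1 X85.068 Y80.657 F1633
G1 X100.221 Y75.204 F1633
G1 X116.795 Y70.139 F1633
G1 X134.789 Y65.463 F1633
G0 X124.393 Y57.157
M3 S315
G1 X61.583 Y46.173 F2656
G1 X143.655 Y47.091 F2656
G1 X88.922 Y75.815 F2656
G1 X111.110 Y75.740 F2656
G1 X56.238 Y149.577 F2656
G1 X124.393 Y57.157 F2656
M5
G0 X0.000 Y0.000

viewBox `0 0 159.098 159.504` with mm width/height → 1 unit = 1 mm. Flip: y_m = 159.504 − y_svg.

**Shape 1** — `<path>` closed polygon, stroke `#008000` → engrave (S315, F2656). Machine vertices: (56.676,76.112) → (98.993,44.755) → (134.430,61.410) → (49.392,9.605) → (24.234,34.785) → (56.676,76.112). Closed: final G1 returns to the first vertex.

**Shape 2** — `<path>` quadratic bezier, stroke `#ff00ff` → score (S476, F1633). Control points (SVG): P0=(30.606,45.746), P1=(59.972,76.115), P2=(134.789,94.041); sampled at t=k/8. Machine vertices: (30.606,113.758) → (38.658,106.360) → (48.130,99.351) → (59.022,92.731) → (71.335,86.500) → (85.068,80.657) → (100.221,75.204) → (116.795,70.139) → (134.789,65.463). Open path.

**Shape 3** — `<polygon>` closed polygon, stroke `#008000` → engrave (S315, F2656). Machine vertices: (124.393,57.157) → (61.583,46.173) → (143.655,47.091) → (88.922,75.815) → (111.110,75.740) → (56.238,149.577) → (124.393,57.157). Closed: final G1 returns to the first vertex.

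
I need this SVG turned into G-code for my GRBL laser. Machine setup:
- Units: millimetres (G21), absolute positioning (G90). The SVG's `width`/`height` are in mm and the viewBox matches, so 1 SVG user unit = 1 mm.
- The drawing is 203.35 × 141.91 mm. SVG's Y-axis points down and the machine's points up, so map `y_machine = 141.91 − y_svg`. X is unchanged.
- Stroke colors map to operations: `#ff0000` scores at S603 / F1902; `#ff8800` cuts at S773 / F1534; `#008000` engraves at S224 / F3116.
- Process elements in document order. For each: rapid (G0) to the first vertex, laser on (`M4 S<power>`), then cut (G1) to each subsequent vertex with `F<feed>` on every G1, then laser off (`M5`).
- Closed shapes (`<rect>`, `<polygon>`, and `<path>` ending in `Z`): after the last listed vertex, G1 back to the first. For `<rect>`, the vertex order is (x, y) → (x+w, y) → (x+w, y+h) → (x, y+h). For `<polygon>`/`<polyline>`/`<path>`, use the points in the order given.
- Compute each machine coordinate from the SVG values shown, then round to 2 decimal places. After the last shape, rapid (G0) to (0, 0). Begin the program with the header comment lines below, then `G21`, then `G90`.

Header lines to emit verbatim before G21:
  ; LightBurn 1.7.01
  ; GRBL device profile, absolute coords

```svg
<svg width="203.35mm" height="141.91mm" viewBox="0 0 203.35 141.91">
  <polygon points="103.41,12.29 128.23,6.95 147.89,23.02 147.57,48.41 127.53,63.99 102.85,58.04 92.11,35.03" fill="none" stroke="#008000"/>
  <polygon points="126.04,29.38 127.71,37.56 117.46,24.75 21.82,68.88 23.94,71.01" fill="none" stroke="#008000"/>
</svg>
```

Since the viewBox matches the mm dimensions, user units are millimetres directly. The only transform is the Y-flip y_m = 141.91 − y_svg.

Shape 1 is a regular polygon drawn with `<polygon>`. Its stroke #008000 means engrave at S224, F3116. After flipping Y the toolpath is (103.41,129.62) → (128.23,134.96) → (147.89,118.89) → (147.57,93.50) → (127.53,77.92) → (102.85,83.87) → (92.11,106.88) → (103.41,129.62), returning to the start.

Shape 2 is a closed polygon drawn with `<polygon>`. Its stroke #008000 means engrave at S224, F3116. After flipping Y the toolpath is (126.04,112.53) → (127.71,104.35) → (117.46,117.16) → (21.82,73.03) → (23.94,70.90) → (126.04,112.53), returning to the start.

; LightBurn 1.7.01
; GRBL device profile, absolute coords
G21
G90
G0 X103.41 Y129.62
M4 S224
G1 X128.23 Y134.96 F3116
G1 X147.89 Y118.89 F3116
G1 X147.57 Y93.50 F3116
G1 X127.53 Y77.92 F3116
G1 X102.85 Y83.87 F3116
G1 X92.11 Y106.88 F3116
G1 X103.41 Y129.62 F3116
M5
G0 X126.04 Y112.53
M4 S224
G1 X127.71 Y104.35 F3116
G1 X117.46 Y117.16 F3116
G1 X21.82 Y73.03 F3116
G1 X23.94 Y70.90 F3116
G1 X126.04 Y112.53 F3116
M5
G0 X0.00 Y0.00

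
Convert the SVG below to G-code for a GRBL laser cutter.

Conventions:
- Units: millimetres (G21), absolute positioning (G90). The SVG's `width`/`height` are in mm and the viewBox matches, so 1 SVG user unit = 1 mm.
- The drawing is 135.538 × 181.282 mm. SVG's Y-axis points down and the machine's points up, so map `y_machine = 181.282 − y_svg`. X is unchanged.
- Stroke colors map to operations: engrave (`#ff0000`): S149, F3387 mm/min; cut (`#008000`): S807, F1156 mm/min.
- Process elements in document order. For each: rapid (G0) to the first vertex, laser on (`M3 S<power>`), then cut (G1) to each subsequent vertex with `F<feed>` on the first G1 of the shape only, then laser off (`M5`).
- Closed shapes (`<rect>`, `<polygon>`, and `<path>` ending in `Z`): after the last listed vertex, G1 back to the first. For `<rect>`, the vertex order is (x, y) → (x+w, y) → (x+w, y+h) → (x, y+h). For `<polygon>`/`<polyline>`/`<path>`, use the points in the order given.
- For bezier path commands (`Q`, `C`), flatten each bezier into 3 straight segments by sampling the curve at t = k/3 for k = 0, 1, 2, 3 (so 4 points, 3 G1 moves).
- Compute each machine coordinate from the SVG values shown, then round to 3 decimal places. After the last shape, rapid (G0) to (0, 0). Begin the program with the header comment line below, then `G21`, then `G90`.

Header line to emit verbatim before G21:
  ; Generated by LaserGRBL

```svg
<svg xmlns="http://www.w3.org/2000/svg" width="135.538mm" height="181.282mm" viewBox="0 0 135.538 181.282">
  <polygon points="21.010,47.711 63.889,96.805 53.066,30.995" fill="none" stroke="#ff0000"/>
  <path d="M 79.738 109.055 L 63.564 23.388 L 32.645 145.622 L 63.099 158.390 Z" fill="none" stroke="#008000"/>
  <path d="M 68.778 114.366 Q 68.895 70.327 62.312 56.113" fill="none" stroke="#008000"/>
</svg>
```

; Generated by LaserGRBL
G21
G90
G0 X21.010 Y133.571
M3 S149
G1 X63.889 Y84.477 F3387
G1 X53.066 Y150.287
G1 X21.010 Y133.571
M5
G0 X79.738 Y72.227
M3 S807
G1 X63.564 Y157.894 F1156
G1 X32.645 Y35.660
G1 X63.099 Y22.892
G1 X79.738 Y72.227
M5
G0 X68.778 Y66.916
M3 S807
G1 X68.112 Y92.961 F1156
G1 X65.956 Y112.379
G1 X62.312 Y125.169
M5
G0 X0.000 Y0.000

Since the viewBox matches the mm dimensions, user units are millimetres directly. The only transform is the Y-flip y_m = 181.282 − y_svg.

Shape 1 is a closed polygon drawn with `<polygon>`. Its stroke #ff0000 means engrave at S149, F3387. After flipping Y the toolpath is (21.010,133.571) → (63.889,84.477) → (53.066,150.287) → (21.010,133.571), returning to the start.

Shape 2 is a closed polygon drawn with `<path>`. Its stroke #008000 means cut at S807, F1156. After flipping Y the toolpath is (79.738,72.227) → (63.564,157.894) → (32.645,35.660) → (63.099,22.892) → (79.738,72.227), returning to the start.

Shape 3 is a quadratic bezier drawn with `<path>`. Its stroke #008000 means cut at S807, F1156. After flipping Y the toolpath is (68.778,66.916) → (68.112,92.961) → (65.956,112.379) → (62.312,125.169).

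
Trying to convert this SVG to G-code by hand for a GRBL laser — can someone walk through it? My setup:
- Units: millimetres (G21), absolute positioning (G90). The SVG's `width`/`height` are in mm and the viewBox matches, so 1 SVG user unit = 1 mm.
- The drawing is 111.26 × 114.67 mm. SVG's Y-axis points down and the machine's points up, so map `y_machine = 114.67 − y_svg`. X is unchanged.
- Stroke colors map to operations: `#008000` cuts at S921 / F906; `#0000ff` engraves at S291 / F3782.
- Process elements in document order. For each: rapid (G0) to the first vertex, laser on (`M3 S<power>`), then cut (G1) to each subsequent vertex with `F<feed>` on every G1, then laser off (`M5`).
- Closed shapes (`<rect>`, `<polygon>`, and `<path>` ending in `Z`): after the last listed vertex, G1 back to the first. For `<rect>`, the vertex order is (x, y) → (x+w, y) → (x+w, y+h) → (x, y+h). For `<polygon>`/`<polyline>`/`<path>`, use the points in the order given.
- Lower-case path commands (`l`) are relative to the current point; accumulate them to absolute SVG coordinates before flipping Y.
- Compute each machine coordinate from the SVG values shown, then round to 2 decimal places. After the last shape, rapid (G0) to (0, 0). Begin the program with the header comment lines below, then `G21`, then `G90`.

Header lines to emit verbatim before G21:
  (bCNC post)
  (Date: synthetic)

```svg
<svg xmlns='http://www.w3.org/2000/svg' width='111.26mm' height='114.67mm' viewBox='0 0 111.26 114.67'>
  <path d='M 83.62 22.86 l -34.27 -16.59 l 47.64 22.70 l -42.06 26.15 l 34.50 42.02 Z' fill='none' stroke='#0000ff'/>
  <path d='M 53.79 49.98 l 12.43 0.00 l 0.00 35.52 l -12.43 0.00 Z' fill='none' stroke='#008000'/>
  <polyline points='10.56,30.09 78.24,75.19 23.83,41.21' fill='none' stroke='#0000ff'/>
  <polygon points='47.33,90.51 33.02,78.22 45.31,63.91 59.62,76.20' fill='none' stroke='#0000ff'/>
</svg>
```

(bCNC post)
(Date: synthetic)
G21
G90
G0 X83.62 Y91.81
M3 S291
G1 X49.35 Y108.40 F3782
G1 X96.99 Y85.70 F3782
G1 X54.93 Y59.55 F3782
G1 X89.43 Y17.53 F3782
G1 X83.62 Y91.81 F3782
M5
G0 X53.79 Y64.69
M3 S921
G1 X66.22 Y64.69 F906
G1 X66.22 Y29.17 F906
G1 X53.79 Y29.17 F906
G1 X53.79 Y64.69 F906
M5
G0 X10.56 Y84.58
M3 S291
G1 X78.24 Y39.48 F3782
G1 X23.83 Y73.46 F3782
M5
G0 X47.33 Y24.16
M3 S291
G1 X33.02 Y36.45 F3782
G1 X45.31 Y50.76 F3782
G1 X59.62 Y38.47 F3782
G1 X47.33 Y24.16 F3782
M5
G0 X0.00 Y0.00

Since the viewBox matches the mm dimensions, user units are millimetres directly. The only transform is the Y-flip y_m = 114.67 − y_svg.

Shape 1 is a closed polygon drawn with `<path>`. Its stroke #0000ff means engrave at S291, F3782. After flipping Y the toolpath is (83.62,91.81) → (49.35,108.40) → (96.99,85.70) → (54.93,59.55) → (89.43,17.53) → (83.62,91.81), returning to the start.

Shape 2 is a rectangle drawn with `<path>`. Its stroke #008000 means cut at S921, F906. After flipping Y the toolpath is (53.79,64.69) → (66.22,64.69) → (66.22,29.17) → (53.79,29.17) → (53.79,64.69), returning to the start.

Shape 3 is a open polyline drawn with `<polyline>`. Its stroke #0000ff means engrave at S291, F3782. After flipping Y the toolpath is (10.56,84.58) → (78.24,39.48) → (23.83,73.46).

Shape 4 is a regular polygon drawn with `<polygon>`. Its stroke #0000ff means engrave at S291, F3782. After flipping Y the toolpath is (47.33,24.16) → (33.02,36.45) → (45.31,50.76) → (59.62,38.47) → (47.33,24.16), returning to the start.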